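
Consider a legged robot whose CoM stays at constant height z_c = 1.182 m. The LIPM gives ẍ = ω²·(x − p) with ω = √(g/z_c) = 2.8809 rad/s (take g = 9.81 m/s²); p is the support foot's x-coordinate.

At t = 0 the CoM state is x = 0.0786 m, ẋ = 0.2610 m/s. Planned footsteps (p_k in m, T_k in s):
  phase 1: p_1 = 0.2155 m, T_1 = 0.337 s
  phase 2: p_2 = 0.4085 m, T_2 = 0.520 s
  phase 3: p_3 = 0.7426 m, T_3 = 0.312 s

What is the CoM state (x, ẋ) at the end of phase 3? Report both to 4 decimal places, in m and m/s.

phase 1: p=0.2155, T=0.337, ωT=0.970863, cosh=1.509489, sinh=1.130733; start (x,ẋ)=(0.078600, 0.261000) → end (x,ẋ)=(0.111292, -0.051979)
phase 2: p=0.4085, T=0.520, ωT=1.498068, cosh=2.348300, sinh=2.124739; start (x,ẋ)=(0.111292, -0.051979) → end (x,ẋ)=(-0.327770, -1.941322)
phase 3: p=0.7426, T=0.312, ωT=0.898841, cosh=1.431897, sinh=1.024856; start (x,ẋ)=(-0.327770, -1.941322) → end (x,ẋ)=(-1.480670, -5.940052)

x = -1.4807, ẋ = -5.9401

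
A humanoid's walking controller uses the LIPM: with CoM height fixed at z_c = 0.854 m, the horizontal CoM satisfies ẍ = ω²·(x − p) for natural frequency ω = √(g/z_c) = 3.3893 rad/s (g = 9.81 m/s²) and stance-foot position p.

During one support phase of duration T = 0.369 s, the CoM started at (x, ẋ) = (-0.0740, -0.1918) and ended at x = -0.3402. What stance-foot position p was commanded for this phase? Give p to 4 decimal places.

ωT = 3.3893·0.369 = 1.250652; cosh(ωT) = 1.889468, sinh(ωT) = 1.603150
x(T) = p + (x₀−p)·cosh(ωT) + (ẋ₀/ω)·sinh(ωT) ⇒ p·(1 − cosh) = x(T) − x₀·cosh − (ẋ₀/ω)·sinh
numerator   = -0.3402 − (-0.0740)·1.889468 − (-0.1918/3.3893)·1.603150 = -0.109657
denominator = 1 − 1.889468 = -0.889468
p = -0.109657 / -0.889468 = 0.1233

p = 0.1233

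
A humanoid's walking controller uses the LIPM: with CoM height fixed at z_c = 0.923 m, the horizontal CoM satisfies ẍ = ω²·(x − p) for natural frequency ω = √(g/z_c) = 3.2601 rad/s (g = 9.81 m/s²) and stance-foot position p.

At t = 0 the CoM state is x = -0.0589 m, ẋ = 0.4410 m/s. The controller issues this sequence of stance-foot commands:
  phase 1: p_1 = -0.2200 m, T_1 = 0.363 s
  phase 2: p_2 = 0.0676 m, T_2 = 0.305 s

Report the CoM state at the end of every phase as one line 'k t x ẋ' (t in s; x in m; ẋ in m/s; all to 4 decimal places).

1 0.3630 0.2679 1.5647
2 0.6680 0.9351 3.1656

phase 1: p=-0.2200, T=0.363, ωT=1.183416, cosh=1.785871, sinh=1.479640; start (x,ẋ)=(-0.058900, 0.441000) → end (x,ẋ)=(0.267858, 1.564679)
phase 2: p=0.0676, T=0.305, ωT=0.994331, cosh=1.536443, sinh=1.166472; start (x,ẋ)=(0.267858, 1.564679) → end (x,ẋ)=(0.935130, 3.165582)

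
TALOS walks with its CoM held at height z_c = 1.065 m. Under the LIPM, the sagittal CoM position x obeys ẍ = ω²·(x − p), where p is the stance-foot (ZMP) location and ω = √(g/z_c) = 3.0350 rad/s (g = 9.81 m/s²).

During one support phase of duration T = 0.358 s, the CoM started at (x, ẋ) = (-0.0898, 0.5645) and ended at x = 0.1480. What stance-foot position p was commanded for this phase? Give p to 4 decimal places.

ωT = 3.0350·0.358 = 1.086530; cosh(ωT) = 1.650678, sinh(ωT) = 1.313293
x(T) = p + (x₀−p)·cosh(ωT) + (ẋ₀/ω)·sinh(ωT) ⇒ p·(1 − cosh) = x(T) − x₀·cosh − (ẋ₀/ω)·sinh
numerator   = 0.1480 − (-0.0898)·1.650678 − (0.5645/3.0350)·1.313293 = 0.051963
denominator = 1 − 1.650678 = -0.650678
p = 0.051963 / -0.650678 = -0.0799

p = -0.0799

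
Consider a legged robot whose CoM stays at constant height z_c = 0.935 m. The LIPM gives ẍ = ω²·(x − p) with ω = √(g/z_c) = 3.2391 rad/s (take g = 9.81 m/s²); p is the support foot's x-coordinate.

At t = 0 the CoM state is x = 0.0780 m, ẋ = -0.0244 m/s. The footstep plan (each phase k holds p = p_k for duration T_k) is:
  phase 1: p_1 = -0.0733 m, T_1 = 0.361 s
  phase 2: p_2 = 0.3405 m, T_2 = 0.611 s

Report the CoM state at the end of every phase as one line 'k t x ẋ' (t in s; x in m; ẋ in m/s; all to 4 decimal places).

1 0.3610 0.1828 0.6698
2 0.9720 0.4930 0.6570

phase 1: p=-0.0733, T=0.361, ωT=1.169315, cosh=1.765183, sinh=1.454604; start (x,ẋ)=(0.078000, -0.024400) → end (x,ẋ)=(0.182815, 0.669796)
phase 2: p=0.3405, T=0.611, ωT=1.979090, cosh=3.687175, sinh=3.548980; start (x,ẋ)=(0.182815, 0.669796) → end (x,ẋ)=(0.492961, 0.656982)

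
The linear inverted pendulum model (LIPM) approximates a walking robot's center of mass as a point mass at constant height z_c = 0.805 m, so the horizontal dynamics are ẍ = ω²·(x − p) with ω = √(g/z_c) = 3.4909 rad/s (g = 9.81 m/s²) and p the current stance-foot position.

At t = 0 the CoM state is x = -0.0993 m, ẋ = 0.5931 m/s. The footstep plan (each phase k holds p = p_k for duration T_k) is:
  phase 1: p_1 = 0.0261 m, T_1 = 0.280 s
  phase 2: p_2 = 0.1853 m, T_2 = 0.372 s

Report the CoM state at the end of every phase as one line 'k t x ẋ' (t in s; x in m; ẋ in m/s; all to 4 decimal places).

1 0.2800 0.0297 0.4004
2 0.6520 0.0734 -0.1331

phase 1: p=0.0261, T=0.280, ωT=0.977452, cosh=1.516972, sinh=1.140704; start (x,ẋ)=(-0.099300, 0.593100) → end (x,ẋ)=(0.029676, 0.400363)
phase 2: p=0.1853, T=0.372, ωT=1.298615, cosh=1.968564, sinh=1.695654; start (x,ẋ)=(0.029676, 0.400363) → end (x,ẋ)=(0.073415, -0.133054)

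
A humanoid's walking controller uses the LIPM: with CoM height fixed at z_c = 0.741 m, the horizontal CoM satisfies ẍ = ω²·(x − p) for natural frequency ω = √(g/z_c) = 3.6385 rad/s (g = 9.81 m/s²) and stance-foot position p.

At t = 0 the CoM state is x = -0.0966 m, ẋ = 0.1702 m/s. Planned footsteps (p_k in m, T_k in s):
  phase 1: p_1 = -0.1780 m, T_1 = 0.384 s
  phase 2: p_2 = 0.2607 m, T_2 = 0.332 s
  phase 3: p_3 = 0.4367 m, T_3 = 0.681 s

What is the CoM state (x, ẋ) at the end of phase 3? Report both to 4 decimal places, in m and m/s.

x = 0.9630, ẋ = 2.0078

phase 1: p=-0.1780, T=0.384, ωT=1.397184, cosh=2.145544, sinh=1.898252; start (x,ẋ)=(-0.096600, 0.170200) → end (x,ẋ)=(0.085443, 0.927384)
phase 2: p=0.2607, T=0.332, ωT=1.207982, cosh=1.822762, sinh=1.523962; start (x,ẋ)=(0.085443, 0.927384) → end (x,ẋ)=(0.329677, 0.718611)
phase 3: p=0.4367, T=0.681, ωT=2.477819, cosh=5.999585, sinh=5.915658; start (x,ẋ)=(0.329677, 0.718611) → end (x,ẋ)=(0.962960, 2.007790)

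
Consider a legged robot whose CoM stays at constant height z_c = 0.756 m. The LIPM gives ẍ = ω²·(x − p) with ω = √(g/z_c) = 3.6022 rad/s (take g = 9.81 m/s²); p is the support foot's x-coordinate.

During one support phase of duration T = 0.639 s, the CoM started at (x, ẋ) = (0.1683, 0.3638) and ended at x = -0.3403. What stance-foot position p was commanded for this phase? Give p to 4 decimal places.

p = 0.4175

ωT = 3.6022·0.639 = 2.301806; cosh(ωT) = 5.046144, sinh(ωT) = 4.946066
x(T) = p + (x₀−p)·cosh(ωT) + (ẋ₀/ω)·sinh(ωT) ⇒ p·(1 − cosh) = x(T) − x₀·cosh − (ẋ₀/ω)·sinh
numerator   = -0.3403 − (0.1683)·5.046144 − (0.3638/3.6022)·4.946066 = -1.689088
denominator = 1 − 5.046144 = -4.046144
p = -1.689088 / -4.046144 = 0.4175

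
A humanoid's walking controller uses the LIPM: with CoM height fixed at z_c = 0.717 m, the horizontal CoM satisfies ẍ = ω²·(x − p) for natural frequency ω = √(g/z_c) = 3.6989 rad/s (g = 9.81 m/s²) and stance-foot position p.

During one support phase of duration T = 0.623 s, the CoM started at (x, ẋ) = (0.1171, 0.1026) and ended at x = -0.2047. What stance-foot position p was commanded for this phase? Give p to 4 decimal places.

ωT = 3.6989·0.623 = 2.304415; cosh(ωT) = 5.059065, sinh(ωT) = 4.959248
x(T) = p + (x₀−p)·cosh(ωT) + (ẋ₀/ω)·sinh(ωT) ⇒ p·(1 − cosh) = x(T) − x₀·cosh − (ẋ₀/ω)·sinh
numerator   = -0.2047 − (0.1171)·5.059065 − (0.1026/3.6989)·4.959248 = -0.934676
denominator = 1 − 5.059065 = -4.059065
p = -0.934676 / -4.059065 = 0.2303

p = 0.2303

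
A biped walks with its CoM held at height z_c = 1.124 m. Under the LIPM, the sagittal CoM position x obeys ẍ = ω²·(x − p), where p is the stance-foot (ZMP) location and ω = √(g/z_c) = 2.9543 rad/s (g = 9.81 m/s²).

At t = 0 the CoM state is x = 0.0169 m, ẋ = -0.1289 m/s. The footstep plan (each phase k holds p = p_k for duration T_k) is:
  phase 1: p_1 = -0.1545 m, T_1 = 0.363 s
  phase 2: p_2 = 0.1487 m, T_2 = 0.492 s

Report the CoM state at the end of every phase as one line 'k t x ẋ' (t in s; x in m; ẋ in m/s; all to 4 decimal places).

phase 1: p=-0.1545, T=0.363, ωT=1.072411, cosh=1.632300, sinh=1.290117; start (x,ẋ)=(0.016900, -0.128900) → end (x,ẋ)=(0.068987, 0.442869)
phase 2: p=0.1487, T=0.492, ωT=1.453516, cosh=2.255938, sinh=2.022191; start (x,ẋ)=(0.068987, 0.442869) → end (x,ẋ)=(0.272012, 0.522865)

1 0.3630 0.0690 0.4429
2 0.8550 0.2720 0.5229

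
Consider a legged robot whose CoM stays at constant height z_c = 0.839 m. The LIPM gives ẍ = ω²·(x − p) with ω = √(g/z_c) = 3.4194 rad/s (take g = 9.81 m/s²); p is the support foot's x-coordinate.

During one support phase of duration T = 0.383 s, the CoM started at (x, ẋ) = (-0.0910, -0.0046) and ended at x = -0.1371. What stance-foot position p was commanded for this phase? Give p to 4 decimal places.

p = -0.0466

ωT = 3.4194·0.383 = 1.309630; cosh(ωT) = 1.987362, sinh(ωT) = 1.717442
x(T) = p + (x₀−p)·cosh(ωT) + (ẋ₀/ω)·sinh(ωT) ⇒ p·(1 − cosh) = x(T) − x₀·cosh − (ẋ₀/ω)·sinh
numerator   = -0.1371 − (-0.0910)·1.987362 − (-0.0046/3.4194)·1.717442 = 0.046060
denominator = 1 − 1.987362 = -0.987362
p = 0.046060 / -0.987362 = -0.0466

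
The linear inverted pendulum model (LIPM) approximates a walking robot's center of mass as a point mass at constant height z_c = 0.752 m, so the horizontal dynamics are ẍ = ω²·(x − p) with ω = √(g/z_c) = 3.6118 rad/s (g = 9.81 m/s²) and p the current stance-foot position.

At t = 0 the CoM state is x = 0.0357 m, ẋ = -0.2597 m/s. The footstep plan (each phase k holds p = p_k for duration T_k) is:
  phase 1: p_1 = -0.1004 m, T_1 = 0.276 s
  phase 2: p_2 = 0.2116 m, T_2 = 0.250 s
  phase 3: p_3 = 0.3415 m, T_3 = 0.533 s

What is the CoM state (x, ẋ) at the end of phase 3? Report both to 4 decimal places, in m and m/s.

x = -1.2875, ẋ = -5.7650

phase 1: p=-0.1004, T=0.276, ωT=0.996857, cosh=1.539394, sinh=1.170357; start (x,ẋ)=(0.035700, -0.259700) → end (x,ẋ)=(0.024959, 0.175527)
phase 2: p=0.2116, T=0.250, ωT=0.902950, cosh=1.436121, sinh=1.030749; start (x,ẋ)=(0.024959, 0.175527) → end (x,ẋ)=(-0.006346, -0.442760)
phase 3: p=0.3415, T=0.533, ωT=1.925089, cosh=3.500812, sinh=3.354949; start (x,ẋ)=(-0.006346, -0.442760) → end (x,ẋ)=(-1.287518, -5.765013)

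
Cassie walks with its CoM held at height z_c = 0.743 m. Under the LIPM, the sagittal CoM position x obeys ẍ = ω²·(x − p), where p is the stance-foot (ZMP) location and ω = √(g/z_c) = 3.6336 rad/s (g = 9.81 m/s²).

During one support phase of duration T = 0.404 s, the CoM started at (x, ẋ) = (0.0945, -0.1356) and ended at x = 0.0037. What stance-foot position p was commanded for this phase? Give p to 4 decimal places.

p = 0.1055

ωT = 3.6336·0.404 = 1.467974; cosh(ωT) = 2.285413, sinh(ωT) = 2.055021
x(T) = p + (x₀−p)·cosh(ωT) + (ẋ₀/ω)·sinh(ωT) ⇒ p·(1 − cosh) = x(T) − x₀·cosh − (ẋ₀/ω)·sinh
numerator   = 0.0037 − (0.0945)·2.285413 − (-0.1356/3.6336)·2.055021 = -0.135581
denominator = 1 − 2.285413 = -1.285413
p = -0.135581 / -1.285413 = 0.1055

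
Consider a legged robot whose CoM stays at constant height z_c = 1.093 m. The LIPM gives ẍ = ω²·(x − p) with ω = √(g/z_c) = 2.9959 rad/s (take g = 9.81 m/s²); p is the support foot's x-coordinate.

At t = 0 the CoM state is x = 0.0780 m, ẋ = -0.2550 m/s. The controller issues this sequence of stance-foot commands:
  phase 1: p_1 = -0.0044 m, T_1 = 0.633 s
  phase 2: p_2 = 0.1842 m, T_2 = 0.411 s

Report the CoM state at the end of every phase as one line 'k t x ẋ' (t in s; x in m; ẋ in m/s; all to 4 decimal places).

1 0.6330 -0.0009 -0.0648
2 1.0440 -0.1937 -0.9892

phase 1: p=-0.0044, T=0.633, ωT=1.896405, cosh=3.406004, sinh=3.255896; start (x,ẋ)=(0.078000, -0.255000) → end (x,ẋ)=(-0.000875, -0.064773)
phase 2: p=0.1842, T=0.411, ωT=1.231315, cosh=1.858820, sinh=1.566911; start (x,ẋ)=(-0.000875, -0.064773) → end (x,ẋ)=(-0.193699, -0.989202)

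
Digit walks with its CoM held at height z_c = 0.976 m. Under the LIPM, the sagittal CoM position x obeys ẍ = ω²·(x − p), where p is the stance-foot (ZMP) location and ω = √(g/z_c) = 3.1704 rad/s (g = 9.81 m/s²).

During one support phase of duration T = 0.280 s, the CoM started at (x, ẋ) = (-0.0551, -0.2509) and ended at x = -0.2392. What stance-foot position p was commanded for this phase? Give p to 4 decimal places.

ωT = 3.1704·0.280 = 0.887712; cosh(ωT) = 1.420580, sinh(ωT) = 1.008984
x(T) = p + (x₀−p)·cosh(ωT) + (ẋ₀/ω)·sinh(ωT) ⇒ p·(1 − cosh) = x(T) − x₀·cosh − (ẋ₀/ω)·sinh
numerator   = -0.2392 − (-0.0551)·1.420580 − (-0.2509/3.1704)·1.008984 = -0.081077
denominator = 1 − 1.420580 = -0.420580
p = -0.081077 / -0.420580 = 0.1928

p = 0.1928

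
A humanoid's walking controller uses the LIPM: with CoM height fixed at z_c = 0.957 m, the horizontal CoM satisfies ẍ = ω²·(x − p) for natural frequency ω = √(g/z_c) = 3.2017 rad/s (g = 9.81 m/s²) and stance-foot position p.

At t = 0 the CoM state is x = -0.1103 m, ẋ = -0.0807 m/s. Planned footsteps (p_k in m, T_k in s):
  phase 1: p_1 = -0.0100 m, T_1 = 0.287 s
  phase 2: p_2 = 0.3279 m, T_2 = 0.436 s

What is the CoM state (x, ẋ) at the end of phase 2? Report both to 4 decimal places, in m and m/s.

x = -1.0352, ẋ = -4.0728

phase 1: p=-0.0100, T=0.287, ωT=0.918888, cosh=1.452732, sinh=1.053769; start (x,ẋ)=(-0.110300, -0.080700) → end (x,ẋ)=(-0.182270, -0.455633)
phase 2: p=0.3279, T=0.436, ωT=1.395941, cosh=2.143187, sinh=1.895587; start (x,ẋ)=(-0.182270, -0.455633) → end (x,ẋ)=(-1.035249, -4.072778)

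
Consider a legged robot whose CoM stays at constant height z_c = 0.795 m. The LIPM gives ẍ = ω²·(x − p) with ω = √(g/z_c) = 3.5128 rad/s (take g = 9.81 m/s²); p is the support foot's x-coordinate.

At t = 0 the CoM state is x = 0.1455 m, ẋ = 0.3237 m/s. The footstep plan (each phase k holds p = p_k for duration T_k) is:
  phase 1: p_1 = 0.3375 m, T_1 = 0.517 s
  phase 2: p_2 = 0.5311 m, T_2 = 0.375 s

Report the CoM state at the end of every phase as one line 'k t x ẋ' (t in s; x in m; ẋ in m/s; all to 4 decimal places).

1 0.5170 0.0075 -0.9970
2 0.8920 -1.0083 -5.1820

phase 1: p=0.3375, T=0.517, ωT=1.816118, cosh=3.155300, sinh=2.992644; start (x,ẋ)=(0.145500, 0.323700) → end (x,ẋ)=(0.007451, -0.997041)
phase 2: p=0.5311, T=0.375, ωT=1.317300, cosh=2.000593, sinh=1.732735; start (x,ẋ)=(0.007451, -0.997041) → end (x,ẋ)=(-1.008312, -5.181996)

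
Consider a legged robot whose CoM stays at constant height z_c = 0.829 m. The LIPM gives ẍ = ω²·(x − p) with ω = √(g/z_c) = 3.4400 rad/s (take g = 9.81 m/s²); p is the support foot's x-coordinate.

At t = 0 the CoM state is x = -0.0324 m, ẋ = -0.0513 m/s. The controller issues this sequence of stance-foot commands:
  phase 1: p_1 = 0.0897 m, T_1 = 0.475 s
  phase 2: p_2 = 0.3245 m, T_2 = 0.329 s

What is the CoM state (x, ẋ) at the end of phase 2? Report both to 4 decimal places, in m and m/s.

phase 1: p=0.0897, T=0.475, ωT=1.634000, cosh=2.659739, sinh=2.464592; start (x,ẋ)=(-0.032400, -0.051300) → end (x,ẋ)=(-0.271808, -1.171632)
phase 2: p=0.3245, T=0.329, ωT=1.131760, cosh=1.711787, sinh=1.389322; start (x,ẋ)=(-0.271808, -1.171632) → end (x,ẋ)=(-1.169443, -4.855502)

x = -1.1694, ẋ = -4.8555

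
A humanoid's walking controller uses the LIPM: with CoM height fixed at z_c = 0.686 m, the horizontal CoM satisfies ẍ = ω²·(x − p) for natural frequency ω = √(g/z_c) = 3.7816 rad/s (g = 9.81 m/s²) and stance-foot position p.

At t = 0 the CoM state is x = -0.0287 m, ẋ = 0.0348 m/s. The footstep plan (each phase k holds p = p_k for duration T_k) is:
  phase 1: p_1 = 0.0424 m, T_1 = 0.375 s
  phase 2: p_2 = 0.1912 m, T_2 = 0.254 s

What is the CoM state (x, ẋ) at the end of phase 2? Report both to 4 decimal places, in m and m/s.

x = -0.3693, ẋ = -1.8763

phase 1: p=0.0424, T=0.375, ωT=1.418100, cosh=2.185721, sinh=1.943547; start (x,ẋ)=(-0.028700, 0.034800) → end (x,ẋ)=(-0.095119, -0.446502)
phase 2: p=0.1912, T=0.254, ωT=0.960526, cosh=1.497882, sinh=1.115190; start (x,ẋ)=(-0.095119, -0.446502) → end (x,ẋ)=(-0.369345, -1.876273)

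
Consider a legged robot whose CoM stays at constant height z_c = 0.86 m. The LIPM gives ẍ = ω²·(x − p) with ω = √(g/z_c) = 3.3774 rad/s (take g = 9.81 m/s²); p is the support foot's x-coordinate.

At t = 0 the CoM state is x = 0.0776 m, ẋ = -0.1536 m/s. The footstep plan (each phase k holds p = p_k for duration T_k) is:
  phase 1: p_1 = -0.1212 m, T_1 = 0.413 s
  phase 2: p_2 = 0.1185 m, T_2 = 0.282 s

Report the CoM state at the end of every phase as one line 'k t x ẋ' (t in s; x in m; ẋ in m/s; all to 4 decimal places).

phase 1: p=-0.1212, T=0.413, ωT=1.394866, cosh=2.141150, sinh=1.893284; start (x,ẋ)=(0.077600, -0.153600) → end (x,ẋ)=(0.218356, 0.942322)
phase 2: p=0.1185, T=0.282, ωT=0.952427, cosh=1.488898, sinh=1.103094; start (x,ẋ)=(0.218356, 0.942322) → end (x,ẋ)=(0.574948, 1.775045)

1 0.4130 0.2184 0.9423
2 0.6950 0.5749 1.7750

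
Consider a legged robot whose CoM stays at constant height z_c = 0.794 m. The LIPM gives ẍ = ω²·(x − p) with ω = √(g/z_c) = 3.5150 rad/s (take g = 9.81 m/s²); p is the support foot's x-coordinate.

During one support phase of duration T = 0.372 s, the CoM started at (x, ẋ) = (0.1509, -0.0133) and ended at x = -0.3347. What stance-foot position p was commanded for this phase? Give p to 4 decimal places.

p = 0.6379

ωT = 3.5150·0.372 = 1.307580; cosh(ωT) = 1.983845, sinh(ωT) = 1.713371
x(T) = p + (x₀−p)·cosh(ωT) + (ẋ₀/ω)·sinh(ωT) ⇒ p·(1 − cosh) = x(T) − x₀·cosh − (ẋ₀/ω)·sinh
numerator   = -0.3347 − (0.1509)·1.983845 − (-0.0133/3.5150)·1.713371 = -0.627579
denominator = 1 − 1.983845 = -0.983845
p = -0.627579 / -0.983845 = 0.6379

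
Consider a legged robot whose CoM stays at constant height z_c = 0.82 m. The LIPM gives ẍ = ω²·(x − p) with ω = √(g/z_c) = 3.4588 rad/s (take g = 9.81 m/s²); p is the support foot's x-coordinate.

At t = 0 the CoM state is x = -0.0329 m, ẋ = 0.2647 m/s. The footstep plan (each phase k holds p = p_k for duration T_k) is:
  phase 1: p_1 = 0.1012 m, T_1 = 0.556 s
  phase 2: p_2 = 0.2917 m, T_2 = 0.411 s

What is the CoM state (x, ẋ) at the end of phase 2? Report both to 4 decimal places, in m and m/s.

x = -0.9458, ẋ = -4.0954

phase 1: p=0.1012, T=0.556, ωT=1.923093, cosh=3.494121, sinh=3.347966; start (x,ẋ)=(-0.032900, 0.264700) → end (x,ẋ)=(-0.111144, -0.627977)
phase 2: p=0.2917, T=0.411, ωT=1.421567, cosh=2.192472, sinh=1.951136; start (x,ẋ)=(-0.111144, -0.627977) → end (x,ẋ)=(-0.945770, -4.095448)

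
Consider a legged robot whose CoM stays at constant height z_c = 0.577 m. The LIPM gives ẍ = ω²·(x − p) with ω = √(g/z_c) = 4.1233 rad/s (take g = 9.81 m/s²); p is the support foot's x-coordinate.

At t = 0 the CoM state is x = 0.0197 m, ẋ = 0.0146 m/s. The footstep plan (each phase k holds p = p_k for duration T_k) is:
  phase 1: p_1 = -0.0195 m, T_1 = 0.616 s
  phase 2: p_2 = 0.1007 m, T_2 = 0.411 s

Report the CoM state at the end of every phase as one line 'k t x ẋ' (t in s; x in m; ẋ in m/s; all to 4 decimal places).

phase 1: p=-0.0195, T=0.616, ωT=2.539953, cosh=6.378971, sinh=6.300101; start (x,ẋ)=(0.019700, 0.014600) → end (x,ẋ)=(0.252863, 1.111440)
phase 2: p=0.1007, T=0.411, ωT=1.694676, cosh=2.814271, sinh=2.630612; start (x,ẋ)=(0.252863, 1.111440) → end (x,ẋ)=(1.238013, 4.778378)

1 0.6160 0.2529 1.1114
2 1.0270 1.2380 4.7784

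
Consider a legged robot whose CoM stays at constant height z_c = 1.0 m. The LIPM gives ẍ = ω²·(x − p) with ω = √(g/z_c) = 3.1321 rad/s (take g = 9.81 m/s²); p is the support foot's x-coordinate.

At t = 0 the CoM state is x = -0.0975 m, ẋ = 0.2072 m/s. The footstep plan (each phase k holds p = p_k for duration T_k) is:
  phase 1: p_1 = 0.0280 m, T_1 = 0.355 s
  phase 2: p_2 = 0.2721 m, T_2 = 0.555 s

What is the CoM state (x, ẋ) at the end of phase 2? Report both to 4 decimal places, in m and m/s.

phase 1: p=0.0280, T=0.355, ωT=1.111895, cosh=1.684525, sinh=1.355590; start (x,ẋ)=(-0.097500, 0.207200) → end (x,ẋ)=(-0.093731, -0.183820)
phase 2: p=0.2721, T=0.555, ωT=1.738316, cosh=2.931785, sinh=2.755969; start (x,ẋ)=(-0.093731, -0.183820) → end (x,ẋ)=(-0.962182, -3.696759)

x = -0.9622, ẋ = -3.6968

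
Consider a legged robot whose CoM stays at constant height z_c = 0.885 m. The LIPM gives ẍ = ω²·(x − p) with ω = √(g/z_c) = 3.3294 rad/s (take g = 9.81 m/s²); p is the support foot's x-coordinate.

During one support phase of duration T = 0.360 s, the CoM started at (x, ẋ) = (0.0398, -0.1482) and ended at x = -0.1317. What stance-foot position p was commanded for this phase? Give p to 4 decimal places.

p = 0.1690

ωT = 3.3294·0.360 = 1.198584; cosh(ωT) = 1.808520, sinh(ωT) = 1.506899
x(T) = p + (x₀−p)·cosh(ωT) + (ẋ₀/ω)·sinh(ωT) ⇒ p·(1 − cosh) = x(T) − x₀·cosh − (ẋ₀/ω)·sinh
numerator   = -0.1317 − (0.0398)·1.808520 − (-0.1482/3.3294)·1.506899 = -0.136603
denominator = 1 − 1.808520 = -0.808520
p = -0.136603 / -0.808520 = 0.1690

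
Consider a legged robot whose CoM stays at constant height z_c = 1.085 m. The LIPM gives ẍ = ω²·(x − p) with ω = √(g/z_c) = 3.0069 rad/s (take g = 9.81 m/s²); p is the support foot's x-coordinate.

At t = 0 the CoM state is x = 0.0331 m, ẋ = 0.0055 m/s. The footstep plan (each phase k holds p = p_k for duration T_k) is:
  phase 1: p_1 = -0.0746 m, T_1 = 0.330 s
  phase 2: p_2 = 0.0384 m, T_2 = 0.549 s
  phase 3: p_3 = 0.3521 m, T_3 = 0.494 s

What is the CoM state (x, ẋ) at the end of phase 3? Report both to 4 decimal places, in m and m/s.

phase 1: p=-0.0746, T=0.330, ωT=0.992277, cosh=1.534050, sinh=1.163319; start (x,ẋ)=(0.033100, 0.005500) → end (x,ẋ)=(0.092745, 0.385170)
phase 2: p=0.0384, T=0.549, ωT=1.650788, cosh=2.701492, sinh=2.509593; start (x,ẋ)=(0.092745, 0.385170) → end (x,ẋ)=(0.506680, 1.450627)
phase 3: p=0.3521, T=0.494, ωT=1.485409, cosh=2.321590, sinh=2.095180; start (x,ẋ)=(0.506680, 1.450627) → end (x,ẋ)=(1.721755, 4.341616)

x = 1.7218, ẋ = 4.3416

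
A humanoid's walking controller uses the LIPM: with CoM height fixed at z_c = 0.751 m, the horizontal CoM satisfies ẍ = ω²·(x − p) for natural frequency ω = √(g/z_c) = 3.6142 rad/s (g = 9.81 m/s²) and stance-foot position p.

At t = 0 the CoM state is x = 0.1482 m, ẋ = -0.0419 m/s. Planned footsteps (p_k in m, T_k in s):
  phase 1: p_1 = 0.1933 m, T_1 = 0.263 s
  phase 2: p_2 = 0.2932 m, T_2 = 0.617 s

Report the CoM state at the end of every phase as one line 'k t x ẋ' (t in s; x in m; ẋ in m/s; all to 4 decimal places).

1 0.2630 0.1135 -0.2416
2 0.8800 -0.8594 -4.1217

phase 1: p=0.1933, T=0.263, ωT=0.950535, cosh=1.486813, sinh=1.100279; start (x,ẋ)=(0.148200, -0.041900) → end (x,ẋ)=(0.113489, -0.241643)
phase 2: p=0.2932, T=0.617, ωT=2.229961, cosh=4.703520, sinh=4.595987; start (x,ẋ)=(0.113489, -0.241643) → end (x,ẋ)=(-0.859359, -4.121721)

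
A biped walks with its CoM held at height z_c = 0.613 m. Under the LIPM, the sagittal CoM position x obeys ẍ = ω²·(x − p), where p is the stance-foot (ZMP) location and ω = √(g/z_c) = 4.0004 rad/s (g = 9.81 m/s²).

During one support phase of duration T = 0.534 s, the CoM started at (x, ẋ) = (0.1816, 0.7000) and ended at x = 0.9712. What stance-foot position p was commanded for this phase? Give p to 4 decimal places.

ωT = 4.0004·0.534 = 2.136214; cosh(ωT) = 4.292709, sinh(ωT) = 4.174608
x(T) = p + (x₀−p)·cosh(ωT) + (ẋ₀/ω)·sinh(ωT) ⇒ p·(1 − cosh) = x(T) − x₀·cosh − (ẋ₀/ω)·sinh
numerator   = 0.9712 − (0.1816)·4.292709 − (0.7000/4.0004)·4.174608 = -0.538839
denominator = 1 − 4.292709 = -3.292709
p = -0.538839 / -3.292709 = 0.1636

p = 0.1636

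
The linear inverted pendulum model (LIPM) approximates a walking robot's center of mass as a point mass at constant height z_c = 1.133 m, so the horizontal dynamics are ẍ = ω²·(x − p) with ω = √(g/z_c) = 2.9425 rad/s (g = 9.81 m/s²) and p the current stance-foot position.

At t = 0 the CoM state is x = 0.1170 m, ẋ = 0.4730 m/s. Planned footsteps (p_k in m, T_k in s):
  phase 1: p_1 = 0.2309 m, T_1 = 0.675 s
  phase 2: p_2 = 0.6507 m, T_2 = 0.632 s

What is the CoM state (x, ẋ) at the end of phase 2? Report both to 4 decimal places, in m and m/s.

x = 0.3634, ẋ = -0.6358

phase 1: p=0.2309, T=0.675, ωT=1.986187, cosh=3.712457, sinh=3.575239; start (x,ẋ)=(0.117000, 0.473000) → end (x,ẋ)=(0.382763, 0.557748)
phase 2: p=0.6507, T=0.632, ωT=1.859660, cosh=3.288639, sinh=3.132914; start (x,ẋ)=(0.382763, 0.557748) → end (x,ẋ)=(0.363391, -0.635776)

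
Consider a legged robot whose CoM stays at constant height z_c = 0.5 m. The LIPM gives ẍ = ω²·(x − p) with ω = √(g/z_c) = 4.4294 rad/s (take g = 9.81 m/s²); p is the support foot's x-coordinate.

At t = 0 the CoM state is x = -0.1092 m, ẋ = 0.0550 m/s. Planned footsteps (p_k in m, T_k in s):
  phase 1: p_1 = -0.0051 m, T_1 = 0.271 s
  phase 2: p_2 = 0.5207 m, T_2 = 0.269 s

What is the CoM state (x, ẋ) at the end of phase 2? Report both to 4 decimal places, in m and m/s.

phase 1: p=-0.0051, T=0.271, ωT=1.200367, cosh=1.811210, sinh=1.510127; start (x,ẋ)=(-0.109200, 0.055000) → end (x,ẋ)=(-0.174896, -0.596704)
phase 2: p=0.5207, T=0.269, ωT=1.191509, cosh=1.797903, sinh=1.494141; start (x,ẋ)=(-0.174896, -0.596704) → end (x,ẋ)=(-0.931196, -5.676370)

x = -0.9312, ẋ = -5.6764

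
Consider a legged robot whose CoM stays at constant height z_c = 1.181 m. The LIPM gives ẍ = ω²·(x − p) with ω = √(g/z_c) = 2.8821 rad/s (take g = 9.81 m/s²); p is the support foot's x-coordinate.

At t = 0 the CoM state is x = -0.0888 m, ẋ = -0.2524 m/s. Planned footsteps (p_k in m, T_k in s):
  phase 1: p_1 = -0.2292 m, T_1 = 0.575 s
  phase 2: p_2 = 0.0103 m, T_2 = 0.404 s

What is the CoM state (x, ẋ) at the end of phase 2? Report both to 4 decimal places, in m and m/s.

phase 1: p=-0.2292, T=0.575, ωT=1.657207, cosh=2.717658, sinh=2.526987; start (x,ẋ)=(-0.088800, -0.252400) → end (x,ẋ)=(-0.068942, 0.336601)
phase 2: p=0.0103, T=0.404, ωT=1.164368, cosh=1.758009, sinh=1.445889; start (x,ẋ)=(-0.068942, 0.336601) → end (x,ẋ)=(0.039858, 0.261530)

x = 0.0399, ẋ = 0.2615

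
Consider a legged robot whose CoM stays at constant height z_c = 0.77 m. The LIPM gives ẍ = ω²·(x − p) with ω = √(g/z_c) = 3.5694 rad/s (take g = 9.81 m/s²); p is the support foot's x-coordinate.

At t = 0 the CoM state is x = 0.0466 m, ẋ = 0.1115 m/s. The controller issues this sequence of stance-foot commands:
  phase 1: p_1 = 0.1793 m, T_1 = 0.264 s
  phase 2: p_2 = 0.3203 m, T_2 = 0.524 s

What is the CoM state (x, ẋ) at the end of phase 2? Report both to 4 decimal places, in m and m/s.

phase 1: p=0.1793, T=0.264, ωT=0.942322, cosh=1.477827, sinh=1.088105; start (x,ẋ)=(0.046600, 0.111500) → end (x,ẋ)=(0.017182, -0.350613)
phase 2: p=0.3203, T=0.524, ωT=1.870366, cosh=3.322368, sinh=3.168301; start (x,ẋ)=(0.017182, -0.350613) → end (x,ẋ)=(-0.997983, -4.592804)

x = -0.9980, ẋ = -4.5928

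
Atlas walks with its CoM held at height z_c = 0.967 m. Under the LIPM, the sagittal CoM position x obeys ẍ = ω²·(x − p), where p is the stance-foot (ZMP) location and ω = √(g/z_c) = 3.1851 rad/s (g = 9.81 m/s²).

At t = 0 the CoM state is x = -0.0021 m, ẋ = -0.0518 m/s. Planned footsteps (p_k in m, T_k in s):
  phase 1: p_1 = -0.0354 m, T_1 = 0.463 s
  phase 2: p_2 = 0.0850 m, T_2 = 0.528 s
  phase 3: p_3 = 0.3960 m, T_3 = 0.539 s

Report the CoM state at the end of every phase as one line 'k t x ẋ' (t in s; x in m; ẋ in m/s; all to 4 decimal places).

1 0.4630 0.0075 0.1005
2 0.9910 -0.0486 -0.3610
3 1.5300 -1.1868 -4.8518

phase 1: p=-0.0354, T=0.463, ωT=1.474701, cosh=2.299289, sinh=2.070442; start (x,ẋ)=(-0.002100, -0.051800) → end (x,ẋ)=(0.007494, 0.100496)
phase 2: p=0.0850, T=0.528, ωT=1.681733, cosh=2.780456, sinh=2.594405; start (x,ẋ)=(0.007494, 0.100496) → end (x,ẋ)=(-0.048643, -0.361040)
phase 3: p=0.3960, T=0.539, ωT=1.716769, cosh=2.873080, sinh=2.693434; start (x,ẋ)=(-0.048643, -0.361040) → end (x,ẋ)=(-1.186803, -4.851825)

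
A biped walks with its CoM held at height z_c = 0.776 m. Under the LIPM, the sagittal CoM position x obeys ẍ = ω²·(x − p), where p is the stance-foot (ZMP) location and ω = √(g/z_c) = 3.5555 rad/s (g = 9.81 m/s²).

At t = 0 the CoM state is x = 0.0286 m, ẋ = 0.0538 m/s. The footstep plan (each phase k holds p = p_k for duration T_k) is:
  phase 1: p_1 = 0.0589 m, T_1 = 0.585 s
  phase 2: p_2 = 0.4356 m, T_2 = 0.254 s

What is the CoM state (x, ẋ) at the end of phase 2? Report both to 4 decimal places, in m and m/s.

x = -0.2564, ẋ = -1.9093

phase 1: p=0.0589, T=0.585, ωT=2.079967, cosh=4.064572, sinh=3.939637; start (x,ẋ)=(0.028600, 0.053800) → end (x,ẋ)=(-0.004644, -0.205750)
phase 2: p=0.4356, T=0.254, ωT=0.903097, cosh=1.436272, sinh=1.030960; start (x,ẋ)=(-0.004644, -0.205750) → end (x,ẋ)=(-0.256370, -1.909261)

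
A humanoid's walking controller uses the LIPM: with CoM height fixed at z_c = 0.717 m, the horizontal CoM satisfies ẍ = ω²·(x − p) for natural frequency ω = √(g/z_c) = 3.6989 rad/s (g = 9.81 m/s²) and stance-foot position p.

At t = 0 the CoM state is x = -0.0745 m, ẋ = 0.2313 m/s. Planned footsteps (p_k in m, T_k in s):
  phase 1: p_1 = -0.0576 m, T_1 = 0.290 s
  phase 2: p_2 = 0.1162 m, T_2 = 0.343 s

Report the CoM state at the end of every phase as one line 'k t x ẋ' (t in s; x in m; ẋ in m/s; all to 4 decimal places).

1 0.2900 -0.0045 0.2970
2 0.6330 0.0161 -0.1613

phase 1: p=-0.0576, T=0.290, ωT=1.072681, cosh=1.632648, sinh=1.290558; start (x,ẋ)=(-0.074500, 0.231300) → end (x,ẋ)=(-0.004490, 0.296957)
phase 2: p=0.1162, T=0.343, ωT=1.268723, cosh=1.918749, sinh=1.637558; start (x,ẋ)=(-0.004490, 0.296957) → end (x,ẋ)=(0.016093, -0.161256)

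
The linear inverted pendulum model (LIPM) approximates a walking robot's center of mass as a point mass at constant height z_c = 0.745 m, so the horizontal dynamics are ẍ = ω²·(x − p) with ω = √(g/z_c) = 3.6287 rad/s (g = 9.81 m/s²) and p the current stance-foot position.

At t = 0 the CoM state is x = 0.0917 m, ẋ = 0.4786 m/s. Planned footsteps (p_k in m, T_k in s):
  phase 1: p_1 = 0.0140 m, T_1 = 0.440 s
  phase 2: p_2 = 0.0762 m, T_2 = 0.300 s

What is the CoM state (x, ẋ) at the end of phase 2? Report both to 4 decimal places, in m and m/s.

x = 1.5080, ẋ = 5.2850

phase 1: p=0.0140, T=0.440, ωT=1.596628, cosh=2.569469, sinh=2.366890; start (x,ẋ)=(0.091700, 0.478600) → end (x,ẋ)=(0.525824, 1.897092)
phase 2: p=0.0762, T=0.300, ωT=1.088610, cosh=1.653413, sinh=1.316729; start (x,ẋ)=(0.525824, 1.897092) → end (x,ẋ)=(1.508003, 5.284988)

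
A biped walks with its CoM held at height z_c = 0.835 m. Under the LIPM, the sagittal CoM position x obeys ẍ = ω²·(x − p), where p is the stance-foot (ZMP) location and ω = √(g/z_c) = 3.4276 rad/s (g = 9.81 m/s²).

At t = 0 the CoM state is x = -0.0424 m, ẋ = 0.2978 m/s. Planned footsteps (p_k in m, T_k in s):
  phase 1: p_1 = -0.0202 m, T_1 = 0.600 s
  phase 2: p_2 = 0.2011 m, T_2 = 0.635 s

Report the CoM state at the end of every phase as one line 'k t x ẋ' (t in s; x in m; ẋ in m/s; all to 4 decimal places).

phase 1: p=-0.0202, T=0.600, ωT=2.056560, cosh=3.973460, sinh=3.845566; start (x,ẋ)=(-0.042400, 0.297800) → end (x,ẋ)=(0.225703, 0.890677)
phase 2: p=0.2011, T=0.635, ωT=2.176526, cosh=4.464531, sinh=4.351096; start (x,ẋ)=(0.225703, 0.890677) → end (x,ẋ)=(1.441594, 4.343384)

1 0.6000 0.2257 0.8907
2 1.2350 1.4416 4.3434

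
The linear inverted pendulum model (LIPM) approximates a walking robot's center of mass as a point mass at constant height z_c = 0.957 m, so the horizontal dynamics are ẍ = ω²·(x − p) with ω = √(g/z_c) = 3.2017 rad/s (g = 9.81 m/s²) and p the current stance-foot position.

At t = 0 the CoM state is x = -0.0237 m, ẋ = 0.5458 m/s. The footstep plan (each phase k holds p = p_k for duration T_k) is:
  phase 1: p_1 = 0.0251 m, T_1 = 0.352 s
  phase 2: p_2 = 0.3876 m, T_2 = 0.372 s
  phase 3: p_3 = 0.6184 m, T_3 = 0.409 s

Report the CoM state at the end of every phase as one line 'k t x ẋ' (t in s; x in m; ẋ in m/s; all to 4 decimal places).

1 0.3520 0.1773 0.7149
2 0.7240 0.3432 0.2795
3 1.1330 0.2214 -0.9578

phase 1: p=0.0251, T=0.352, ωT=1.126998, cosh=1.705191, sinh=1.381187; start (x,ẋ)=(-0.023700, 0.545800) → end (x,ẋ)=(0.177340, 0.714893)
phase 2: p=0.3876, T=0.372, ωT=1.191032, cosh=1.797192, sinh=1.493285; start (x,ẋ)=(0.177340, 0.714893) → end (x,ẋ)=(0.343152, 0.279537)
phase 3: p=0.6184, T=0.409, ωT=1.309495, cosh=1.987130, sinh=1.717174; start (x,ẋ)=(0.343152, 0.279537) → end (x,ẋ)=(0.221370, -0.957804)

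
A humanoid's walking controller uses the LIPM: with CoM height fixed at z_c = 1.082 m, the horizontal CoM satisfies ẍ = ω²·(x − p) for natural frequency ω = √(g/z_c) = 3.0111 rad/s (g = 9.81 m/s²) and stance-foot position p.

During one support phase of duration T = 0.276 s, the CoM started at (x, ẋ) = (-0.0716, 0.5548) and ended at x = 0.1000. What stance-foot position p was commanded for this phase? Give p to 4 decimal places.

ωT = 3.0111·0.276 = 0.831064; cosh(ωT) = 1.365672, sinh(ωT) = 0.930087
x(T) = p + (x₀−p)·cosh(ωT) + (ẋ₀/ω)·sinh(ωT) ⇒ p·(1 − cosh) = x(T) − x₀·cosh − (ẋ₀/ω)·sinh
numerator   = 0.1000 − (-0.0716)·1.365672 − (0.5548/3.0111)·0.930087 = 0.026412
denominator = 1 − 1.365672 = -0.365672
p = 0.026412 / -0.365672 = -0.0722

p = -0.0722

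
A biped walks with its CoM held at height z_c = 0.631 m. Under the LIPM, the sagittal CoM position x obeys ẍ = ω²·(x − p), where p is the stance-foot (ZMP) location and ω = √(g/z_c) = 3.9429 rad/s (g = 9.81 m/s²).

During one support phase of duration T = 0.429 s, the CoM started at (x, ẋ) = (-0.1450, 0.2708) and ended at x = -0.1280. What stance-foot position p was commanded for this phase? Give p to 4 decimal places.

ωT = 3.9429·0.429 = 1.691504; cosh(ωT) = 2.805940, sinh(ωT) = 2.621698
x(T) = p + (x₀−p)·cosh(ωT) + (ẋ₀/ω)·sinh(ωT) ⇒ p·(1 − cosh) = x(T) − x₀·cosh − (ẋ₀/ω)·sinh
numerator   = -0.1280 − (-0.1450)·2.805940 − (0.2708/3.9429)·2.621698 = 0.098802
denominator = 1 − 2.805940 = -1.805940
p = 0.098802 / -1.805940 = -0.0547

p = -0.0547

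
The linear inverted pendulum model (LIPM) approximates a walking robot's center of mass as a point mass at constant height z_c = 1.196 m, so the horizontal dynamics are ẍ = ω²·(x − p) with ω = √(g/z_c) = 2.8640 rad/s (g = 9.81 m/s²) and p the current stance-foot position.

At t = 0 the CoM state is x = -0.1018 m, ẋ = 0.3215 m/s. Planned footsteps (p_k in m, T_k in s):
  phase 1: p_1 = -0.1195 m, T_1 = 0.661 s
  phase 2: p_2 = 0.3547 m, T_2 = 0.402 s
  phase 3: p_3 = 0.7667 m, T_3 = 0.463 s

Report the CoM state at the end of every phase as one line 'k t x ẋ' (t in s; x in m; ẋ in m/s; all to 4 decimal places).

1 0.6610 0.3048 1.2561
2 1.0630 0.8921 1.9814
3 1.5260 2.2303 4.6226

phase 1: p=-0.1195, T=0.661, ωT=1.893104, cosh=3.395275, sinh=3.244672; start (x,ẋ)=(-0.101800, 0.321500) → end (x,ẋ)=(0.304829, 1.256063)
phase 2: p=0.3547, T=0.402, ωT=1.151328, cosh=1.739303, sinh=1.423087; start (x,ẋ)=(0.304829, 1.256063) → end (x,ẋ)=(0.892081, 1.981413)
phase 3: p=0.7667, T=0.463, ωT=1.326032, cosh=2.015799, sinh=1.750271; start (x,ẋ)=(0.892081, 1.981413) → end (x,ẋ)=(2.230340, 4.622638)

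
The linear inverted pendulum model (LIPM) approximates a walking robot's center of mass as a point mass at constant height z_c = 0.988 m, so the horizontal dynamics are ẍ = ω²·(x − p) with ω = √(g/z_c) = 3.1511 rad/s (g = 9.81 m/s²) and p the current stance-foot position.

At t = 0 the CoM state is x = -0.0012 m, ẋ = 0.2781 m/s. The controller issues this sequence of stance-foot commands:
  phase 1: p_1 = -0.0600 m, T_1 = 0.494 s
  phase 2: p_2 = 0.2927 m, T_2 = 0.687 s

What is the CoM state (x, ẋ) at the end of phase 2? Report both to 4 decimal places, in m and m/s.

phase 1: p=-0.0600, T=0.494, ωT=1.556643, cosh=2.476859, sinh=2.266016; start (x,ẋ)=(-0.001200, 0.278100) → end (x,ẋ)=(0.285626, 1.108672)
phase 2: p=0.2927, T=0.687, ωT=2.164806, cosh=4.413841, sinh=4.299068; start (x,ẋ)=(0.285626, 1.108672) → end (x,ẋ)=(1.774047, 4.797677)

x = 1.7740, ẋ = 4.7977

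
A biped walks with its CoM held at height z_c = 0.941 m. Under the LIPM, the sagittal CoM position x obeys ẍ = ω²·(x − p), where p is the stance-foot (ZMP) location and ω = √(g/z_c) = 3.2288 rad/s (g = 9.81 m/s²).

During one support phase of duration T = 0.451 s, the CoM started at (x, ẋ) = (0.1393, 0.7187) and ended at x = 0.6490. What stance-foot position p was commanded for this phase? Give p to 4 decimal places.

ωT = 3.2288·0.451 = 1.456189; cosh(ωT) = 2.261351, sinh(ωT) = 2.028228
x(T) = p + (x₀−p)·cosh(ωT) + (ẋ₀/ω)·sinh(ωT) ⇒ p·(1 − cosh) = x(T) − x₀·cosh − (ẋ₀/ω)·sinh
numerator   = 0.6490 − (0.1393)·2.261351 − (0.7187/3.2288)·2.028228 = -0.117471
denominator = 1 − 2.261351 = -1.261351
p = -0.117471 / -1.261351 = 0.0931

p = 0.0931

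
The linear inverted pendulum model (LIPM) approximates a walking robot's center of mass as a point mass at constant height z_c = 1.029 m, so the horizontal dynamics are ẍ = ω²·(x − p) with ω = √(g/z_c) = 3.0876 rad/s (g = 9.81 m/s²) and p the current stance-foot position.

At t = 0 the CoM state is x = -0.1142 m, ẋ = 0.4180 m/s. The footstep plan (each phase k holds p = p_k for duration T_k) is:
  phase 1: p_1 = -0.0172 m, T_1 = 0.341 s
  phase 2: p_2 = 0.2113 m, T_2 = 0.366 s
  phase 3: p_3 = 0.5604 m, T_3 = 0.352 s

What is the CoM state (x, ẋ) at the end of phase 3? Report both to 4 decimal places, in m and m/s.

phase 1: p=-0.0172, T=0.341, ωT=1.052872, cosh=1.607402, sinh=1.258467; start (x,ẋ)=(-0.114200, 0.418000) → end (x,ẋ)=(-0.002746, 0.294986)
phase 2: p=0.2113, T=0.366, ωT=1.130062, cosh=1.709430, sinh=1.386417; start (x,ẋ)=(-0.002746, 0.294986) → end (x,ẋ)=(-0.022140, -0.412010)
phase 3: p=0.5604, T=0.352, ωT=1.086835, cosh=1.651079, sinh=1.313797; start (x,ẋ)=(-0.022140, -0.412010) → end (x,ẋ)=(-0.576733, -3.043323)

x = -0.5767, ẋ = -3.0433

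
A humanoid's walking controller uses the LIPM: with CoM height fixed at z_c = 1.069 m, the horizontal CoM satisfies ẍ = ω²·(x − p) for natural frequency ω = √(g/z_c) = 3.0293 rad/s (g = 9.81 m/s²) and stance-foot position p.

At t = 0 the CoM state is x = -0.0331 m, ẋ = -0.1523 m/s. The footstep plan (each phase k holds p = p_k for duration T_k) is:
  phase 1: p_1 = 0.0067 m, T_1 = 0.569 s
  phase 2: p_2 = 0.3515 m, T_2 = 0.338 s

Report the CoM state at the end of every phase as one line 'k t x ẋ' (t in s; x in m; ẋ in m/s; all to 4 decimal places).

phase 1: p=0.0067, T=0.569, ωT=1.723672, cosh=2.891740, sinh=2.713330; start (x,ẋ)=(-0.033100, -0.152300) → end (x,ẋ)=(-0.244806, -0.767548)
phase 2: p=0.3515, T=0.338, ωT=1.023903, cosh=1.571615, sinh=1.212425; start (x,ẋ)=(-0.244806, -0.767548) → end (x,ẋ)=(-0.892861, -3.396402)

1 0.5690 -0.2448 -0.7675
2 0.9070 -0.8929 -3.3964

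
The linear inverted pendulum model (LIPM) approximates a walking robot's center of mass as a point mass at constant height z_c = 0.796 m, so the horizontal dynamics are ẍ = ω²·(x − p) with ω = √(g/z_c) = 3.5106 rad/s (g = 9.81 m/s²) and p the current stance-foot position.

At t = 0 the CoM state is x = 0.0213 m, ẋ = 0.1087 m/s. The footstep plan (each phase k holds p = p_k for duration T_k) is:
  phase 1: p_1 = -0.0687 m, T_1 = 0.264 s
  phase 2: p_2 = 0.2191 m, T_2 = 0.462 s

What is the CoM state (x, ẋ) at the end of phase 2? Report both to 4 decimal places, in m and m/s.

x = 0.2380, ẋ = 0.2499

phase 1: p=-0.0687, T=0.264, ωT=0.926798, cosh=1.461113, sinh=1.065294; start (x,ẋ)=(0.021300, 0.108700) → end (x,ẋ)=(0.095785, 0.495407)
phase 2: p=0.2191, T=0.462, ωT=1.621897, cosh=2.630105, sinh=2.432581; start (x,ẋ)=(0.095785, 0.495407) → end (x,ẋ)=(0.238049, 0.249887)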